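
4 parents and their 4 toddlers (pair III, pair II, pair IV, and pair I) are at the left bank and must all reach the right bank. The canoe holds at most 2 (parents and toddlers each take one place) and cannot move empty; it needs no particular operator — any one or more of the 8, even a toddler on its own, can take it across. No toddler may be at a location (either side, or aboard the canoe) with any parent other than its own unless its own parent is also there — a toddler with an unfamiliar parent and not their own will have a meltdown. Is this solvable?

Following every safe sequence of crossings from the start, the most of the 8 that can be at the right bank as the canoe arrives there on crossings 1, 3, 5 is 2, 3, 4 respectively; the best ever achieved is 4 of 8.
From crossing 7 on, no configuration arises that was not already reachable earlier: only 44 distinct safe configurations (who is on which side, and where the canoe is) can ever be reached, none of them has everyone across, and every continuation just revisits them. So no valid plan exists.

No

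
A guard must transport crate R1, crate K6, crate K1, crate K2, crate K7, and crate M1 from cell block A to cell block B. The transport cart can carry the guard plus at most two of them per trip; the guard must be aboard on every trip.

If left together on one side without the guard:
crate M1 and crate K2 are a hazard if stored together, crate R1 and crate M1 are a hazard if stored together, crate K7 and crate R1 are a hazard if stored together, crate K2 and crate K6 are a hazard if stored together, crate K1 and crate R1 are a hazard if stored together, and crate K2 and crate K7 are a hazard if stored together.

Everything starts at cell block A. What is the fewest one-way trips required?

Counting alone: the guard can take at most 2 across per trip to cell block B, so moving all 6 needs at least 3 loaded trips out, with a return between consecutive ones — at least 5 crossings.
The safety rule pushes this higher. Following every safe sequence of crossings, the most of the 6 that can be at cell block B as the transport cart arrives there on crossing 5 is 4 — never all 6.
So no plan with fewer than 7 crossings exists, and this one achieves 7:
1. Guard goes to cell block B with crate K2 and crate R1.  [cell block A: crate K1, crate K6, crate K7, crate M1 | cell block B: crate K2, crate R1]
2. Guard goes back to cell block A alone.  [cell block A: crate K1, crate K6, crate K7, crate M1 | cell block B: crate K2, crate R1]
3. Guard goes to cell block B with crate K1 and crate K6.  [cell block A: crate K7, crate M1 | cell block B: crate K1, crate K2, crate K6, crate R1]
4. Guard goes back to cell block A with crate K2 and crate R1.  [cell block A: crate K2, crate K7, crate M1, crate R1 | cell block B: crate K1, crate K6]
5. Guard goes to cell block B with crate K7 and crate M1.  [cell block A: crate K2, crate R1 | cell block B: crate K1, crate K6, crate K7, crate M1]
6. Guard goes back to cell block A alone.  [cell block A: crate K2, crate R1 | cell block B: crate K1, crate K6, crate K7, crate M1]
7. Guard goes to cell block B with crate K2 and crate R1.  [cell block A: — | cell block B: crate K1, crate K2, crate K6, crate K7, crate M1, crate R1]

7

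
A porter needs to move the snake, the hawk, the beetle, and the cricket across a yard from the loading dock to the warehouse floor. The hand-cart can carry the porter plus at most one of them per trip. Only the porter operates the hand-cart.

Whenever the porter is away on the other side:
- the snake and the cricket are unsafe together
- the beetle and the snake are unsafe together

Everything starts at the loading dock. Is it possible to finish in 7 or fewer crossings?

Counting alone: the porter can take at most 1 across per trip to the warehouse floor, so moving all 4 needs at least 4 loaded trips out, with a return between consecutive ones — at least 7 crossings.
The safety rule pushes this higher. Following every safe sequence of crossings, the most of the 4 that can be at the warehouse floor as the hand-cart arrives there on crossing 7 is 3 — never all 4.
So the move cannot be finished within 7 crossings. (The shortest complete plan takes 9:)
1. Porter goes to the warehouse floor with the snake.
2. Porter goes back to the loading dock alone.
3. Porter goes to the warehouse floor with the hawk.
4. Porter goes back to the loading dock alone.
5. Porter goes to the warehouse floor with the beetle.
6. Porter goes back to the loading dock with the snake.
7. Porter goes to the warehouse floor with the cricket.
8. Porter goes back to the loading dock alone.
9. Porter goes to the warehouse floor with the snake.

No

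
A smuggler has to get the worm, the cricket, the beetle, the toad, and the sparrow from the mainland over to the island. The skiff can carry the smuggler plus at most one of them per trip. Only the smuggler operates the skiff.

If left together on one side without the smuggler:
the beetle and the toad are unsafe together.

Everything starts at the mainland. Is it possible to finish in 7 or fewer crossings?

Counting alone: the smuggler can take at most 1 across per trip to the island, so moving all 5 needs at least 5 loaded trips out, with a return between consecutive ones — at least 9 crossings.
Since 7 < 9, 7 crossings cannot be enough. (The shortest complete plan in fact takes 9:)
1. Smuggler goes to the island with the beetle.  [the mainland: the cricket, the sparrow, the toad, the worm | the island: the beetle]
2. Smuggler goes back to the mainland alone.  [the mainland: the cricket, the sparrow, the toad, the worm | the island: the beetle]
3. Smuggler goes to the island with the worm.  [the mainland: the cricket, the sparrow, the toad | the island: the beetle, the worm]
4. Smuggler goes back to the mainland alone.  [the mainland: the cricket, the sparrow, the toad | the island: the beetle, the worm]
5. Smuggler goes to the island with the cricket.  [the mainland: the sparrow, the toad | the island: the beetle, the cricket, the worm]
6. Smuggler goes back to the mainland alone.  [the mainland: the sparrow, the toad | the island: the beetle, the cricket, the worm]
7. Smuggler goes to the island with the sparrow.  [the mainland: the toad | the island: the beetle, the cricket, the sparrow, the worm]
8. Smuggler goes back to the mainland alone.  [the mainland: the toad | the island: the beetle, the cricket, the sparrow, the worm]
9. Smuggler goes to the island with the toad.  [the mainland: — | the island: the beetle, the cricket, the sparrow, the toad, the worm]

No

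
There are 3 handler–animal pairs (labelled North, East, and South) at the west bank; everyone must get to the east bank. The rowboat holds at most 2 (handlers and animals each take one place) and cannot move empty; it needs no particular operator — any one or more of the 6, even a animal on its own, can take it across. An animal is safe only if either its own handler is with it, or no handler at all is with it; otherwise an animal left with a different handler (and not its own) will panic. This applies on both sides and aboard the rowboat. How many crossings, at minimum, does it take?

Counting alone: each trip to the east bank takes at most 2 across and each return brings at least 1 back, so after t trips out (and t−1 returns) at most 2t − (t−1) of the 6 are across; that first reaches 6 at t = 5, so at least 9 crossings are needed.
The safety rule pushes this higher. Following every safe sequence of crossings, the most of the 6 that can be at the east bank as the rowboat arrives there on crossing 9 is 5 — never all 6.
So no plan with fewer than 11 crossings exists, and this one achieves 11:
1. animal North and handler North cross → the east bank.
2. handler North crosses ← the west bank.
3. animal East and animal South cross → the east bank.
4. animal North crosses ← the west bank.
5. handler East and handler South cross → the east bank.
6. animal East and handler East cross ← the west bank.
7. handler East and handler North cross → the east bank.
8. animal South crosses ← the west bank.
9. animal East and animal North cross → the east bank.
10. handler South crosses ← the west bank.
11. animal South and handler South cross → the east bank.

11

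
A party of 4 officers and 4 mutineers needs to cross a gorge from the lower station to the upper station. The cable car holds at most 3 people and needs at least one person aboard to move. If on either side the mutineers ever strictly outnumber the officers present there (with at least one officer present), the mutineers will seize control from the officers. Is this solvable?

Yes

1. 2 mutineers → the upper station.  (the lower station: 4O 2M; the upper station: 0O 2M)
2. 1 mutineer ← the lower station.  (the lower station: 4O 3M; the upper station: 0O 1M)
3. 3 mutineers → the upper station.  (the lower station: 4O 0M; the upper station: 0O 4M)
4. 1 mutineer ← the lower station.  (the lower station: 4O 1M; the upper station: 0O 3M)
5. 3 officers → the upper station.  (the lower station: 1O 1M; the upper station: 3O 3M)
6. 1 officer and 1 mutineer ← the lower station.  (the lower station: 2O 2M; the upper station: 2O 2M)
7. 2 officers → the upper station.  (the lower station: 0O 2M; the upper station: 4O 2M)
8. 1 mutineer ← the lower station.  (the lower station: 0O 3M; the upper station: 4O 1M)
9. 3 mutineers → the upper station.  (the lower station: 0O 0M; the upper station: 4O 4M)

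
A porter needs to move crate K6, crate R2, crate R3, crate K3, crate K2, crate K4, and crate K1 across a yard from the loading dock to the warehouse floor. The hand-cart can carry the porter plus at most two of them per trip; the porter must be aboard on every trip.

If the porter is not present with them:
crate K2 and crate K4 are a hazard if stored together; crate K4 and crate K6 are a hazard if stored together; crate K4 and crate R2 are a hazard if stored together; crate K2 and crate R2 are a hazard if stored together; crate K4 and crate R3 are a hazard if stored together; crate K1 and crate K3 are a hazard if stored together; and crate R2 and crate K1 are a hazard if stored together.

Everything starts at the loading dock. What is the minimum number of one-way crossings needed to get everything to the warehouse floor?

impossible

Whatever the first load, the items left behind include a forbidden pair without the porter. No opening move is safe, so no plan exists.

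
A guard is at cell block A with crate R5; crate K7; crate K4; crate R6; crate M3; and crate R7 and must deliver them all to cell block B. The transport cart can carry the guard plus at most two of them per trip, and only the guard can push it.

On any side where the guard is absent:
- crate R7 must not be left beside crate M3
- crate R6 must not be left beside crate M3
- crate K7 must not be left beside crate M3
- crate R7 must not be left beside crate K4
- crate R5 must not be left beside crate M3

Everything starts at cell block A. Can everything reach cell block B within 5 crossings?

No

Counting alone: the guard can take at most 2 across per trip to cell block B, so moving all 6 needs at least 3 loaded trips out, with a return between consecutive ones — at least 5 crossings.
The safety rule pushes this higher. Following every safe sequence of crossings, the most of the 6 that can be at cell block B as the transport cart arrives there on crossing 5 is 5 — never all 6.
So the move cannot be finished within 5 crossings. (The shortest complete plan takes 7:)
1. Guard goes to cell block B with crate K4 and crate M3.  [cell block A: crate K7, crate R5, crate R6, crate R7 | cell block B: crate K4, crate M3]
2. Guard goes back to cell block A alone.  [cell block A: crate K7, crate R5, crate R6, crate R7 | cell block B: crate K4, crate M3]
3. Guard goes to cell block B with crate K7 and crate R5.  [cell block A: crate R6, crate R7 | cell block B: crate K4, crate K7, crate M3, crate R5]
4. Guard goes back to cell block A with crate M3.  [cell block A: crate M3, crate R6, crate R7 | cell block B: crate K4, crate K7, crate R5]
5. Guard goes to cell block B with crate M3 and crate R6.  [cell block A: crate R7 | cell block B: crate K4, crate K7, crate M3, crate R5, crate R6]
6. Guard goes back to cell block A with crate M3.  [cell block A: crate M3, crate R7 | cell block B: crate K4, crate K7, crate R5, crate R6]
7. Guard goes to cell block B with crate M3 and crate R7.  [cell block A: — | cell block B: crate K4, crate K7, crate M3, crate R5, crate R6, crate R7]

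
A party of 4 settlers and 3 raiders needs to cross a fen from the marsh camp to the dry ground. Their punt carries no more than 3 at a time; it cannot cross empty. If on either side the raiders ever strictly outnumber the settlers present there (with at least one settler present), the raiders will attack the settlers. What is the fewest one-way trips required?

5

Counting alone: each trip to the dry ground takes at most 3 across and each return brings at least 1 back, so after t trips out (and t−1 returns) at most 3t − (t−1) of the 7 are across; that first reaches 7 at t = 3, so at least 5 crossings are needed.
The plan below uses exactly 5 crossings, so it is optimal:
1. 3 raiders → the dry ground.  (the marsh camp: 4S 0R; the dry ground: 0S 3R)
2. 1 raider ← the marsh camp.  (the marsh camp: 4S 1R; the dry ground: 0S 2R)
3. 3 settlers → the dry ground.  (the marsh camp: 1S 1R; the dry ground: 3S 2R)
4. 1 settler ← the marsh camp.  (the marsh camp: 2S 1R; the dry ground: 2S 2R)
5. 2 settlers and 1 raider → the dry ground.  (the marsh camp: 0S 0R; the dry ground: 4S 3R)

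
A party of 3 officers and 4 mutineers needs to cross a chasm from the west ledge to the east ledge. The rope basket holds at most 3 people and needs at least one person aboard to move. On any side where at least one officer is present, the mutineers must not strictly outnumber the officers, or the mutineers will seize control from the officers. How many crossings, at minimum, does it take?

The mutineers already outnumber the officers at the west ledge before anyone moves, so the starting position itself is disallowed.

impossible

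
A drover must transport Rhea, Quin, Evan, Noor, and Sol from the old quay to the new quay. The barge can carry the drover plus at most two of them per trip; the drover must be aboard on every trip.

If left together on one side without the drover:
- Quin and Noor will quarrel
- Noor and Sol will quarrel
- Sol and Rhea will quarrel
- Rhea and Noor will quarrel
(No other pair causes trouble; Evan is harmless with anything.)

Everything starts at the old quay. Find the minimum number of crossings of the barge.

Counting alone: the drover can take at most 2 across per trip to the new quay, so moving all 5 needs at least 3 loaded trips out, with a return between consecutive ones — at least 5 crossings.
The safety rule pushes this higher. Following every safe sequence of crossings, the most of the 5 that can be at the new quay as the barge arrives there on crossing 5 is 4 — never all 5.
So no plan with fewer than 7 crossings exists, and this one achieves 7:
1. Drover goes to the new quay with Noor and Rhea.
2. Drover goes back to the old quay with Rhea.
3. Drover goes to the new quay with Quin and Rhea.
4. Drover goes back to the old quay with Noor.
5. Drover goes to the new quay with Evan and Noor.
6. Drover goes back to the old quay with Noor.
7. Drover goes to the new quay with Noor and Sol.

7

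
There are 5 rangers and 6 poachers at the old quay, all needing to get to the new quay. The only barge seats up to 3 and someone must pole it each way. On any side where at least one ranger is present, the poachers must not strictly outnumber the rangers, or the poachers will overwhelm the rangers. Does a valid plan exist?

The poachers already outnumber the rangers at the old quay before anyone moves, so the starting position itself is disallowed.

No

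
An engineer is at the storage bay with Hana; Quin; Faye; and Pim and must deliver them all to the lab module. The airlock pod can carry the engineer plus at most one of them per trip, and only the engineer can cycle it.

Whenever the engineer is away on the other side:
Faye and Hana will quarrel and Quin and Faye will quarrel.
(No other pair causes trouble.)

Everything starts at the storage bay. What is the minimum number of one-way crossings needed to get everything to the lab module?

Counting alone: the engineer can take at most 1 across per trip to the lab module, so moving all 4 needs at least 4 loaded trips out, with a return between consecutive ones — at least 7 crossings.
The safety rule pushes this higher. Following every safe sequence of crossings, the most of the 4 that can be at the lab module as the airlock pod arrives there on crossing 7 is 3 — never all 4.
So no plan with fewer than 9 crossings exists, and this one achieves 9:
1. Engineer goes to the lab module with Faye.  [the storage bay: Hana, Pim, Quin | the lab module: Faye]
2. Engineer goes back to the storage bay alone.  [the storage bay: Hana, Pim, Quin | the lab module: Faye]
3. Engineer goes to the lab module with Hana.  [the storage bay: Pim, Quin | the lab module: Faye, Hana]
4. Engineer goes back to the storage bay with Faye.  [the storage bay: Faye, Pim, Quin | the lab module: Hana]
5. Engineer goes to the lab module with Quin.  [the storage bay: Faye, Pim | the lab module: Hana, Quin]
6. Engineer goes back to the storage bay alone.  [the storage bay: Faye, Pim | the lab module: Hana, Quin]
7. Engineer goes to the lab module with Pim.  [the storage bay: Faye | the lab module: Hana, Pim, Quin]
8. Engineer goes back to the storage bay alone.  [the storage bay: Faye | the lab module: Hana, Pim, Quin]
9. Engineer goes to the lab module with Faye.  [the storage bay: — | the lab module: Faye, Hana, Pim, Quin]

9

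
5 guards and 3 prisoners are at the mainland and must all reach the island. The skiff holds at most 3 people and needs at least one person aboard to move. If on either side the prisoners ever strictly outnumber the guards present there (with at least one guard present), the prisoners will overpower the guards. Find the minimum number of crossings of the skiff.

7

Counting alone: each trip to the island takes at most 3 across and each return brings at least 1 back, so after t trips out (and t−1 returns) at most 3t − (t−1) of the 8 are across; that first reaches 8 at t = 4, so at least 7 crossings are needed.
The plan below uses exactly 7 crossings, so it is optimal:
1. 2 prisoners → the island.  (the mainland: 5G 1P; the island: 0G 2P)
2. 1 prisoner ← the mainland.  (the mainland: 5G 2P; the island: 0G 1P)
3. 2 guards and 1 prisoner → the island.  (the mainland: 3G 1P; the island: 2G 2P)
4. 1 prisoner ← the mainland.  (the mainland: 3G 2P; the island: 2G 1P)
5. 1 guard and 2 prisoners → the island.  (the mainland: 2G 0P; the island: 3G 3P)
6. 1 prisoner ← the mainland.  (the mainland: 2G 1P; the island: 3G 2P)
7. 2 guards and 1 prisoner → the island.  (the mainland: 0G 0P; the island: 5G 3P)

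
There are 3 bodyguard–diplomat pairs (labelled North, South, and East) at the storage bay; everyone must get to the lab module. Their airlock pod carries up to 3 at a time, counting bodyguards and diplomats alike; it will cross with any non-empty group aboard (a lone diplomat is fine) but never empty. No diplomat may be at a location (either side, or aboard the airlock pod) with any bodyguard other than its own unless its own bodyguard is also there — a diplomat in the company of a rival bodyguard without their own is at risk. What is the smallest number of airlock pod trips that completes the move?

5

Counting alone: each trip to the lab module takes at most 3 across and each return brings at least 1 back, so after t trips out (and t−1 returns) at most 3t − (t−1) of the 6 are across; that first reaches 6 at t = 3, so at least 5 crossings are needed.
The plan below uses exactly 5 crossings, so it is optimal:
1. bodyguard North and diplomat North cross → the lab module.
2. bodyguard North crosses ← the storage bay.
3. bodyguard East, bodyguard North, and bodyguard South cross → the lab module.
4. diplomat North crosses ← the storage bay.
5. diplomat East, diplomat North, and diplomat South cross → the lab module.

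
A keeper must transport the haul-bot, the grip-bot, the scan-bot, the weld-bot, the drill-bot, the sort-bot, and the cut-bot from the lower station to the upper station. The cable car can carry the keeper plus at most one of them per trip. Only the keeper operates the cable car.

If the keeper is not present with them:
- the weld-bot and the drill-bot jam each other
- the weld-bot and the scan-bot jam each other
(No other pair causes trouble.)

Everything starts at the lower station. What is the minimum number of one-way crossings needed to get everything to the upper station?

15

Counting alone: the keeper can take at most 1 across per trip to the upper station, so moving all 7 needs at least 7 loaded trips out, with a return between consecutive ones — at least 13 crossings.
The safety rule pushes this higher. Following every safe sequence of crossings, the most of the 7 that can be at the upper station as the cable car arrives there on crossing 13 is 6 — never all 7.
So no plan with fewer than 15 crossings exists, and this one achieves 15:
1. Keeper goes to the upper station with the weld-bot.
2. Keeper goes back to the lower station alone.
3. Keeper goes to the upper station with the haul-bot.
4. Keeper goes back to the lower station alone.
5. Keeper goes to the upper station with the grip-bot.
6. Keeper goes back to the lower station alone.
7. Keeper goes to the upper station with the scan-bot.
8. Keeper goes back to the lower station with the weld-bot.
9. Keeper goes to the upper station with the drill-bot.
10. Keeper goes back to the lower station alone.
11. Keeper goes to the upper station with the sort-bot.
12. Keeper goes back to the lower station alone.
13. Keeper goes to the upper station with the cut-bot.
14. Keeper goes back to the lower station alone.
15. Keeper goes to the upper station with the weld-bot.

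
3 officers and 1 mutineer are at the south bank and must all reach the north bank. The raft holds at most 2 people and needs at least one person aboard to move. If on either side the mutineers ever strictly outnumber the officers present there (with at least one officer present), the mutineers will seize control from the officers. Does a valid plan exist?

Yes

1. 1 officer and 1 mutineer → the north bank.  (the south bank: 2O 0M; the north bank: 1O 1M)
2. 1 mutineer ← the south bank.  (the south bank: 2O 1M; the north bank: 1O 0M)
3. 1 officer and 1 mutineer → the north bank.  (the south bank: 1O 0M; the north bank: 2O 1M)
4. 1 mutineer ← the south bank.  (the south bank: 1O 1M; the north bank: 2O 0M)
5. 1 officer and 1 mutineer → the north bank.  (the south bank: 0O 0M; the north bank: 3O 1M)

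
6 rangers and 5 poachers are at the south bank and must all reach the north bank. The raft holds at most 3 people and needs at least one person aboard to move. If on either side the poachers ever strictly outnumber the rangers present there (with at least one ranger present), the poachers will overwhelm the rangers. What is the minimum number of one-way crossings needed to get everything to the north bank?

Counting alone: each trip to the north bank takes at most 3 across and each return brings at least 1 back, so after t trips out (and t−1 returns) at most 3t − (t−1) of the 11 are across; that first reaches 11 at t = 5, so at least 9 crossings are needed.
The plan below uses exactly 9 crossings, so it is optimal:
1. 3 poachers → the north bank.  (the south bank: 6R 2P; the north bank: 0R 3P)
2. 1 poacher ← the south bank.  (the south bank: 6R 3P; the north bank: 0R 2P)
3. 3 rangers → the north bank.  (the south bank: 3R 3P; the north bank: 3R 2P)
4. 1 ranger ← the south bank.  (the south bank: 4R 3P; the north bank: 2R 2P)
5. 2 rangers and 1 poacher → the north bank.  (the south bank: 2R 2P; the north bank: 4R 3P)
6. 1 ranger ← the south bank.  (the south bank: 3R 2P; the north bank: 3R 3P)
7. 2 rangers and 1 poacher → the north bank.  (the south bank: 1R 1P; the north bank: 5R 4P)
8. 1 ranger ← the south bank.  (the south bank: 2R 1P; the north bank: 4R 4P)
9. 2 rangers and 1 poacher → the north bank.  (the south bank: 0R 0P; the north bank: 6R 5P)

9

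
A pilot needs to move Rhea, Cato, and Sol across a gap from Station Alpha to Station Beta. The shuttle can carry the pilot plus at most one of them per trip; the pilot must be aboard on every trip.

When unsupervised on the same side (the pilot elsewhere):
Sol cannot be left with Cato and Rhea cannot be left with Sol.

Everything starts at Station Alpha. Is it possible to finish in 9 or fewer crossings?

Yes — this plan uses 7 crossings (≤ 9):
1. Pilot goes to Station Beta with Sol.  [Station Alpha: Cato, Rhea | Station Beta: Sol]
2. Pilot goes back to Station Alpha alone.  [Station Alpha: Cato, Rhea | Station Beta: Sol]
3. Pilot goes to Station Beta with Rhea.  [Station Alpha: Cato | Station Beta: Rhea, Sol]
4. Pilot goes back to Station Alpha with Sol.  [Station Alpha: Cato, Sol | Station Beta: Rhea]
5. Pilot goes to Station Beta with Cato.  [Station Alpha: Sol | Station Beta: Cato, Rhea]
6. Pilot goes back to Station Alpha alone.  [Station Alpha: Sol | Station Beta: Cato, Rhea]
7. Pilot goes to Station Beta with Sol.  [Station Alpha: — | Station Beta: Cato, Rhea, Sol]

Yes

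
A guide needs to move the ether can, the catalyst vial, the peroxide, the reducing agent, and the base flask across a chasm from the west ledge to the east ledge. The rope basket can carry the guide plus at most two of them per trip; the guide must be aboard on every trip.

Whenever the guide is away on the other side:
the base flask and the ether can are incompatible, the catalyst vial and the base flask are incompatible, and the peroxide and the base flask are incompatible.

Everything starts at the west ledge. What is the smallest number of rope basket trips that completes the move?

Counting alone: the guide can take at most 2 across per trip to the east ledge, so moving all 5 needs at least 3 loaded trips out, with a return between consecutive ones — at least 5 crossings.
The plan below uses exactly 5 crossings, so it is optimal:
1. Guide goes to the east ledge with the base flask and the ether can.  [the west ledge: the catalyst vial, the peroxide, the reducing agent | the east ledge: the base flask, the ether can]
2. Guide goes back to the west ledge with the base flask.  [the west ledge: the base flask, the catalyst vial, the peroxide, the reducing agent | the east ledge: the ether can]
3. Guide goes to the east ledge with the catalyst vial and the peroxide.  [the west ledge: the base flask, the reducing agent | the east ledge: the catalyst vial, the ether can, the peroxide]
4. Guide goes back to the west ledge alone.  [the west ledge: the base flask, the reducing agent | the east ledge: the catalyst vial, the ether can, the peroxide]
5. Guide goes to the east ledge with the base flask and the reducing agent.  [the west ledge: — | the east ledge: the base flask, the catalyst vial, the ether can, the peroxide, the reducing agent]

5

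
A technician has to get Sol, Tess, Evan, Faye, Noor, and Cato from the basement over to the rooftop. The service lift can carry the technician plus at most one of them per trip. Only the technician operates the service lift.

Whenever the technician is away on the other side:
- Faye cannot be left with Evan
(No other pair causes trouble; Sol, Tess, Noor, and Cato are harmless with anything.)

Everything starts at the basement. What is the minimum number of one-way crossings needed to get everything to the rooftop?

Counting alone: the technician can take at most 1 across per trip to the rooftop, so moving all 6 needs at least 6 loaded trips out, with a return between consecutive ones — at least 11 crossings.
The plan below uses exactly 11 crossings, so it is optimal:
1. Technician goes to the rooftop with Evan.
2. Technician goes back to the basement alone.
3. Technician goes to the rooftop with Sol.
4. Technician goes back to the basement alone.
5. Technician goes to the rooftop with Tess.
6. Technician goes back to the basement alone.
7. Technician goes to the rooftop with Noor.
8. Technician goes back to the basement alone.
9. Technician goes to the rooftop with Cato.
10. Technician goes back to the basement alone.
11. Technician goes to the rooftop with Faye.

11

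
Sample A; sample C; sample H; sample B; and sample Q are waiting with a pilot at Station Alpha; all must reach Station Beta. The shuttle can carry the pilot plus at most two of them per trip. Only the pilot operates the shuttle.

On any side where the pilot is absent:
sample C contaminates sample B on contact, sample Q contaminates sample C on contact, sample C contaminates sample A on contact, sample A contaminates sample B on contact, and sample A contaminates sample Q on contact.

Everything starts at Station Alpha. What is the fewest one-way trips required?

7

Counting alone: the pilot can take at most 2 across per trip to Station Beta, so moving all 5 needs at least 3 loaded trips out, with a return between consecutive ones — at least 5 crossings.
The safety rule pushes this higher. Following every safe sequence of crossings, the most of the 5 that can be at Station Beta as the shuttle arrives there on crossing 5 is 4 — never all 5.
So no plan with fewer than 7 crossings exists, and this one achieves 7:
1. Pilot goes to Station Beta with sample A and sample C.
2. Pilot goes back to Station Alpha with sample A.
3. Pilot goes to Station Beta with sample A and sample H.
4. Pilot goes back to Station Alpha with sample A.
5. Pilot goes to Station Beta with sample B and sample Q.
6. Pilot goes back to Station Alpha with sample C.
7. Pilot goes to Station Beta with sample A and sample C.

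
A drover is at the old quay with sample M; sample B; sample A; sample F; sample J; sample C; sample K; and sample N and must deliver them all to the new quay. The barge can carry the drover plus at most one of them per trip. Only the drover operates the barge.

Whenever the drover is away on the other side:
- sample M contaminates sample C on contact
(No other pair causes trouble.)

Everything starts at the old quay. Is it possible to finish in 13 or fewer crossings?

Counting alone: the drover can take at most 1 across per trip to the new quay, so moving all 8 needs at least 8 loaded trips out, with a return between consecutive ones — at least 15 crossings.
Since 13 < 15, 13 crossings cannot be enough. (The shortest complete plan in fact takes 15:)
1. Drover goes to the new quay with sample M.  [the old quay: sample A, sample B, sample C, sample F, sample J, sample K, sample N | the new quay: sample M]
2. Drover goes back to the old quay alone.  [the old quay: sample A, sample B, sample C, sample F, sample J, sample K, sample N | the new quay: sample M]
3. Drover goes to the new quay with sample B.  [the old quay: sample A, sample C, sample F, sample J, sample K, sample N | the new quay: sample B, sample M]
4. Drover goes back to the old quay alone.  [the old quay: sample A, sample C, sample F, sample J, sample K, sample N | the new quay: sample B, sample M]
5. Drover goes to the new quay with sample A.  [the old quay: sample C, sample F, sample J, sample K, sample N | the new quay: sample A, sample B, sample M]
6. Drover goes back to the old quay alone.  [the old quay: sample C, sample F, sample J, sample K, sample N | the new quay: sample A, sample B, sample M]
7. Drover goes to the new quay with sample F.  [the old quay: sample C, sample J, sample K, sample N | the new quay: sample A, sample B, sample F, sample M]
8. Drover goes back to the old quay alone.  [the old quay: sample C, sample J, sample K, sample N | the new quay: sample A, sample B, sample F, sample M]
9. Drover goes to the new quay with sample J.  [the old quay: sample C, sample K, sample N | the new quay: sample A, sample B, sample F, sample J, sample M]
10. Drover goes back to the old quay alone.  [the old quay: sample C, sample K, sample N | the new quay: sample A, sample B, sample F, sample J, sample M]
11. Drover goes to the new quay with sample K.  [the old quay: sample C, sample N | the new quay: sample A, sample B, sample F, sample J, sample K, sample M]
12. Drover goes back to the old quay alone.  [the old quay: sample C, sample N | the new quay: sample A, sample B, sample F, sample J, sample K, sample M]
13. Drover goes to the new quay with sample N.  [the old quay: sample C | the new quay: sample A, sample B, sample F, sample J, sample K, sample M, sample N]
14. Drover goes back to the old quay alone.  [the old quay: sample C | the new quay: sample A, sample B, sample F, sample J, sample K, sample M, sample N]
15. Drover goes to the new quay with sample C.  [the old quay: — | the new quay: sample A, sample B, sample C, sample F, sample J, sample K, sample M, sample N]

No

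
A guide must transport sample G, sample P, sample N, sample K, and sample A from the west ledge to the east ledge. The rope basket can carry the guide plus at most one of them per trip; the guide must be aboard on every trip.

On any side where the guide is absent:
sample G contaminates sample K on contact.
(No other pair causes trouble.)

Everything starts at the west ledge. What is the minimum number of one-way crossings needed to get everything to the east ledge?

Counting alone: the guide can take at most 1 across per trip to the east ledge, so moving all 5 needs at least 5 loaded trips out, with a return between consecutive ones — at least 9 crossings.
The plan below uses exactly 9 crossings, so it is optimal:
1. Guide goes to the east ledge with sample G.
2. Guide goes back to the west ledge alone.
3. Guide goes to the east ledge with sample P.
4. Guide goes back to the west ledge alone.
5. Guide goes to the east ledge with sample N.
6. Guide goes back to the west ledge alone.
7. Guide goes to the east ledge with sample A.
8. Guide goes back to the west ledge alone.
9. Guide goes to the east ledge with sample K.

9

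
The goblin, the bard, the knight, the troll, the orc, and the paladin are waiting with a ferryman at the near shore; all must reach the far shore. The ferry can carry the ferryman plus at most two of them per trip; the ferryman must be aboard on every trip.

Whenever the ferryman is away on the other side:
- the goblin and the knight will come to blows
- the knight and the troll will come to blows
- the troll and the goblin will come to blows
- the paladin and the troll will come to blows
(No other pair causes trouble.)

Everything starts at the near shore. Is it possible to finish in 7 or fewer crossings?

Counting alone: the ferryman can take at most 2 across per trip to the far shore, so moving all 6 needs at least 3 loaded trips out, with a return between consecutive ones — at least 5 crossings.
The safety rule pushes this higher. Following every safe sequence of crossings, the most of the 6 that can be at the far shore as the ferry arrives there on crossings 5, 7 is 4, 5 respectively — never all 6.
So the move cannot be finished within 7 crossings. (The shortest complete plan takes 9:)
1. Ferryman goes to the far shore with the goblin and the troll.  [the near shore: the bard, the knight, the orc, the paladin | the far shore: the goblin, the troll]
2. Ferryman goes back to the near shore with the goblin.  [the near shore: the bard, the goblin, the knight, the orc, the paladin | the far shore: the troll]
3. Ferryman goes to the far shore with the bard and the goblin.  [the near shore: the knight, the orc, the paladin | the far shore: the bard, the goblin, the troll]
4. Ferryman goes back to the near shore with the goblin.  [the near shore: the goblin, the knight, the orc, the paladin | the far shore: the bard, the troll]
5. Ferryman goes to the far shore with the goblin and the orc.  [the near shore: the knight, the paladin | the far shore: the bard, the goblin, the orc, the troll]
6. Ferryman goes back to the near shore with the goblin.  [the near shore: the goblin, the knight, the paladin | the far shore: the bard, the orc, the troll]
7. Ferryman goes to the far shore with the goblin and the paladin.  [the near shore: the knight | the far shore: the bard, the goblin, the orc, the paladin, the troll]
8. Ferryman goes back to the near shore with the troll.  [the near shore: the knight, the troll | the far shore: the bard, the goblin, the orc, the paladin]
9. Ferryman goes to the far shore with the knight and the troll.  [the near shore: — | the far shore: the bard, the goblin, the knight, the orc, the paladin, the troll]

No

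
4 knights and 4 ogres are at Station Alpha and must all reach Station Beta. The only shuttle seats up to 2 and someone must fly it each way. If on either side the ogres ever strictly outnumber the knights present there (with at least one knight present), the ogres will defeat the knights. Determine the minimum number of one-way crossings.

Following every safe sequence of crossings from the start, the most of the 8 that can be at Station Beta as the shuttle arrives there on crossings 1, 3, 5 is 2, 3, 4 respectively; the best ever achieved is 4 of 8.
From crossing 7 on, no configuration arises that was not already reachable earlier: only 11 distinct safe configurations (who is on which side, and where the shuttle is) can ever be reached, none of them has everyone across, and every continuation just revisits them. They are: 0 knights + 0 ogres across (shuttle back at the start); 0 knights + 1 ogre across (shuttle there); 0 knights + 1 ogre across (shuttle back at the start); 0 knights + 2 ogres across (shuttle there); 0 knights + 2 ogres across (shuttle back at the start); 0 knights + 3 ogres across (shuttle there); 0 knights + 3 ogres across (shuttle back at the start); 0 knights + 4 ogres across (shuttle there); 1 knight + 1 ogre across (shuttle there); 1 knight + 1 ogre across (shuttle back at the start); 2 knights + 2 ogres across (shuttle there). So no valid plan exists.

impossible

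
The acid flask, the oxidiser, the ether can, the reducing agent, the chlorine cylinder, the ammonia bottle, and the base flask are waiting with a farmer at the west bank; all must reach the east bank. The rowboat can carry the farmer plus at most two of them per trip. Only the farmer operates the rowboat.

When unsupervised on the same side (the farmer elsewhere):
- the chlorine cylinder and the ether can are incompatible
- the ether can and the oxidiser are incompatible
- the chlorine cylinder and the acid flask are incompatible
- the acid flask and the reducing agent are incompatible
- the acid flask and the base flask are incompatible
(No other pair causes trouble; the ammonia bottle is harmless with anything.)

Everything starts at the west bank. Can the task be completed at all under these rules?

Yes

1. Farmer goes to the east bank with the acid flask and the ether can.  [the west bank: the ammonia bottle, the base flask, the chlorine cylinder, the oxidiser, the reducing agent | the east bank: the acid flask, the ether can]
2. Farmer goes back to the west bank alone.  [the west bank: the ammonia bottle, the base flask, the chlorine cylinder, the oxidiser, the reducing agent | the east bank: the acid flask, the ether can]
3. Farmer goes to the east bank with the oxidiser.  [the west bank: the ammonia bottle, the base flask, the chlorine cylinder, the reducing agent | the east bank: the acid flask, the ether can, the oxidiser]
4. Farmer goes back to the west bank with the ether can.  [the west bank: the ammonia bottle, the base flask, the chlorine cylinder, the ether can, the reducing agent | the east bank: the acid flask, the oxidiser]
5. Farmer goes to the east bank with the chlorine cylinder and the reducing agent.  [the west bank: the ammonia bottle, the base flask, the ether can | the east bank: the acid flask, the chlorine cylinder, the oxidiser, the reducing agent]
6. Farmer goes back to the west bank with the acid flask.  [the west bank: the acid flask, the ammonia bottle, the base flask, the ether can | the east bank: the chlorine cylinder, the oxidiser, the reducing agent]
7. Farmer goes to the east bank with the ammonia bottle and the base flask.  [the west bank: the acid flask, the ether can | the east bank: the ammonia bottle, the base flask, the chlorine cylinder, the oxidiser, the reducing agent]
8. Farmer goes back to the west bank alone.  [the west bank: the acid flask, the ether can | the east bank: the ammonia bottle, the base flask, the chlorine cylinder, the oxidiser, the reducing agent]
9. Farmer goes to the east bank with the acid flask and the ether can.  [the west bank: — | the east bank: the acid flask, the ammonia bottle, the base flask, the chlorine cylinder, the ether can, the oxidiser, the reducing agent]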